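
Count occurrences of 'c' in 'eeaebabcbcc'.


Scanning 'eeaebabcbcc' for 'c':
  Position 7: 'c' -> MATCH (count: 1)
  Position 9: 'c' -> MATCH (count: 2)
  Position 10: 'c' -> MATCH (count: 3)
Total occurrences of 'c': 3

3


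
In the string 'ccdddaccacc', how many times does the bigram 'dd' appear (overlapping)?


Scanning 'ccdddaccacc' for bigram 'dd':
  Position 0: 'cc' -> no
  Position 1: 'cd' -> no
  Position 2: 'dd' -> MATCH
  Position 3: 'dd' -> MATCH
  Position 4: 'da' -> no
  Position 5: 'ac' -> no
  Position 6: 'cc' -> no
  Position 7: 'ca' -> no
  Position 8: 'ac' -> no
  Position 9: 'cc' -> no
Total matches: 2

2


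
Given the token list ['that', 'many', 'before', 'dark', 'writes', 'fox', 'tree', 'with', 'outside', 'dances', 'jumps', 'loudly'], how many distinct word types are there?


Listing all tokens and tracking unique types:
  Token 1: 'that' -> NEW (unique so far: 1)
  Token 2: 'many' -> NEW (unique so far: 2)
  Token 3: 'before' -> NEW (unique so far: 3)
  Token 4: 'dark' -> NEW (unique so far: 4)
  Token 5: 'writes' -> NEW (unique so far: 5)
  Token 6: 'fox' -> NEW (unique so far: 6)
  Token 7: 'tree' -> NEW (unique so far: 7)
  Token 8: 'with' -> NEW (unique so far: 8)
  Token 9: 'outside' -> NEW (unique so far: 9)
  Token 10: 'dances' -> NEW (unique so far: 10)
  Token 11: 'jumps' -> NEW (unique so far: 11)
  Token 12: 'loudly' -> NEW (unique so far: 12)
Unique types: ('before', 'dances', 'dark', 'fox', 'jumps', 'loudly', 'many', 'outside', 'that', 'tree', 'with', 'writes')
Vocabulary size: 12

12


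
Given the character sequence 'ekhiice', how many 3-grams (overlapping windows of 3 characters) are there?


String 'ekhiice' has length L = 7.
Number of overlapping n-grams = L - n + 1
Substituting: 7 - 3 + 1 = 5

5


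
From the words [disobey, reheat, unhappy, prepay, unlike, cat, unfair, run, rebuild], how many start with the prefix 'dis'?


Checking each word for prefix 'dis':
  'disobey' -> YES, starts with 'dis' (count: 1)
  'reheat' -> no (count: 1)
  'unhappy' -> no (count: 1)
  'prepay' -> no (count: 1)
  'unlike' -> no (count: 1)
  'cat' -> no (count: 1)
  'unfair' -> no (count: 1)
  'run' -> no (count: 1)
  'rebuild' -> no (count: 1)
Total with prefix 'dis': 1

1


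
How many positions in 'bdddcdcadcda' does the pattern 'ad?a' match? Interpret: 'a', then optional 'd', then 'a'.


Pattern: ad?a means 'a', then optional 'd', then 'a'.
Scanning 'bdddcdcadcda' position-by-position:
  Pos 0: window 'bdd' -> no
  Pos 1: window 'ddd' -> no
  Pos 2: window 'ddc' -> no
  Pos 3: window 'dcd' -> no
  Pos 4: window 'cdc' -> no
  Pos 5: window 'dca' -> no
  Pos 6: window 'cad' -> no
  Pos 7: window 'adc' -> no
  Pos 8: window 'dcd' -> no
  Pos 9: window 'cda' -> no
  Pos 10: window 'da' -> no
  Pos 11: window 'a' -> no
Total matches: 0

0


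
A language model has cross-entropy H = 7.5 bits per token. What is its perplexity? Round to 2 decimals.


Perplexity formula: PP = 2^H
H = 7.5
PP = 2^7.5
Decompose: 2^7.5 = 2^7 * 2^0.5 = 2^7 * sqrt(2)
2^7 = 128, sqrt(2) ~ 1.4142136
PP ~ 128 * 1.4142136 = 181.0193408
Rounded to 2 decimals: 181.02

181.02


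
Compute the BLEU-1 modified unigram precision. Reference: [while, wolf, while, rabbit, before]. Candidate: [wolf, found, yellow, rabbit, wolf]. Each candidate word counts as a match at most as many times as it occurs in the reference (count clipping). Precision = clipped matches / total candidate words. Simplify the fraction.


Reference word counts: {'before': 1, 'rabbit': 1, 'while': 2, 'wolf': 1}
Checking each candidate word (with clipping):
  'wolf' -> in reference (ref count 1, used 1/1) -> match (matches: 1)
  'found' -> not in reference -> no match (matches: 1)
  'yellow' -> not in reference -> no match (matches: 1)
  'rabbit' -> in reference (ref count 1, used 1/1) -> match (matches: 2)
  'wolf' -> ref count 1 already used up (1/1) -> clipped, no match (matches: 2)
Clipped matches: 2, Candidate length: 5
Precision = 2/5

2/5


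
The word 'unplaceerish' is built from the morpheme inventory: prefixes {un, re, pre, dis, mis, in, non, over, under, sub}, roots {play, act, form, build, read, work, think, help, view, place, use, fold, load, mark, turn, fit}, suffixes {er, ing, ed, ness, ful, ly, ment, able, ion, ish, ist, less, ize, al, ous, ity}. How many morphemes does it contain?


Segmenting 'unplaceerish' against the inventory:
  'un' -> prefix (morpheme 1)
  'place' -> root (morpheme 2)
  'er' -> suffix (morpheme 3)
  'ish' -> suffix (morpheme 4)
Total morphemes: 4

4


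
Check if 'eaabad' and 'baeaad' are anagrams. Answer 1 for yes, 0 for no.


Sort characters of 'eaabad': 'aaabde'
Sort characters of 'baeaad': 'aaabde'
Sorted forms match -> they ARE anagrams
Result: 1

1


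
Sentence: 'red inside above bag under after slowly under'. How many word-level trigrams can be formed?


Word trigrams from [8] words:
  Trigram 1: (red inside above)
  Trigram 2: (inside above bag)
  Trigram 3: (above bag under)
  Trigram 4: (bag under after)
  Trigram 5: (under after slowly)
  Trigram 6: (after slowly under)
Total word trigrams: 8 - 2 = 6

6


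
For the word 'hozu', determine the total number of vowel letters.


Scanning each character of 'hozu':
  Position 1: 'h' -> consonant (running count: 0)
  Position 2: 'o' -> vowel (running count: 1)
  Position 3: 'z' -> consonant (running count: 1)
  Position 4: 'u' -> vowel (running count: 2)
Total vowels: 2

2


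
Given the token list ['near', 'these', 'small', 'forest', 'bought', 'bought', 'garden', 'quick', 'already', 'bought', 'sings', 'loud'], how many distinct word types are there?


Listing all tokens and tracking unique types:
  Token 1: 'near' -> NEW (unique so far: 1)
  Token 2: 'these' -> NEW (unique so far: 2)
  Token 3: 'small' -> NEW (unique so far: 3)
  Token 4: 'forest' -> NEW (unique so far: 4)
  Token 5: 'bought' -> NEW (unique so far: 5)
  Token 6: 'bought' -> duplicate (unique so far: 5)
  Token 7: 'garden' -> NEW (unique so far: 6)
  Token 8: 'quick' -> NEW (unique so far: 7)
  Token 9: 'already' -> NEW (unique so far: 8)
  Token 10: 'bought' -> duplicate (unique so far: 8)
  Token 11: 'sings' -> NEW (unique so far: 9)
  Token 12: 'loud' -> NEW (unique so far: 10)
Unique types: ('already', 'bought', 'forest', 'garden', 'loud', 'near', 'quick', 'sings', 'small', 'these')
Vocabulary size: 10

10


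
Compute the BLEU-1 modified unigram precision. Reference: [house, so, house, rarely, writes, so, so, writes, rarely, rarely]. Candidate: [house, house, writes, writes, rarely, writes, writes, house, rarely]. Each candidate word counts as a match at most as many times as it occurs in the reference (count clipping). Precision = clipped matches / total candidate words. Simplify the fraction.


Reference word counts: {'house': 2, 'rarely': 3, 'so': 3, 'writes': 2}
Checking each candidate word (with clipping):
  'house' -> in reference (ref count 2, used 1/2) -> match (matches: 1)
  'house' -> in reference (ref count 2, used 2/2) -> match (matches: 2)
  'writes' -> in reference (ref count 2, used 1/2) -> match (matches: 3)
  'writes' -> in reference (ref count 2, used 2/2) -> match (matches: 4)
  'rarely' -> in reference (ref count 3, used 1/3) -> match (matches: 5)
  'writes' -> ref count 2 already used up (2/2) -> clipped, no match (matches: 5)
  'writes' -> ref count 2 already used up (2/2) -> clipped, no match (matches: 5)
  'house' -> ref count 2 already used up (2/2) -> clipped, no match (matches: 5)
  'rarely' -> in reference (ref count 3, used 2/3) -> match (matches: 6)
Clipped matches: 6, Candidate length: 9
Precision = 6/9 = 2/3

2/3


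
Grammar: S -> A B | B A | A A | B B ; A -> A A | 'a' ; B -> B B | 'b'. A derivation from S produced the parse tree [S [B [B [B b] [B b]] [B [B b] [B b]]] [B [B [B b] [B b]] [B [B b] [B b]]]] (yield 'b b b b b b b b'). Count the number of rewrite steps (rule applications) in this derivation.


Every bracketed nonterminal node [X ...] in the tree is produced by exactly one rule application.
Reading the tree off as a leftmost derivation:
  Step 1: S  =>  B B   (applied S -> B B)
  Step 2: B B  =>  B B B   (applied B -> B B)
  Step 3: B B B  =>  B B B B   (applied B -> B B)
  Step 4: B B B B  =>  b B B B   (applied B -> b)
  Step 5: b B B B  =>  b b B B   (applied B -> b)
  Step 6: b b B B  =>  b b B B B   (applied B -> B B)
  Step 7: b b B B B  =>  b b b B B   (applied B -> b)
  Step 8: b b b B B  =>  b b b b B   (applied B -> b)
  Step 9: b b b b B  =>  b b b b B B   (applied B -> B B)
  Step 10: b b b b B B  =>  b b b b B B B   (applied B -> B B)
  Step 11: b b b b B B B  =>  b b b b b B B   (applied B -> b)
  Step 12: b b b b b B B  =>  b b b b b b B   (applied B -> b)
  Step 13: b b b b b b B  =>  b b b b b b B B   (applied B -> B B)
  Step 14: b b b b b b B B  =>  b b b b b b b B   (applied B -> b)
  Step 15: b b b b b b b B  =>  b b b b b b b b   (applied B -> b)
Final yield: b b b b b b b b
Total rewrite steps: 15

15


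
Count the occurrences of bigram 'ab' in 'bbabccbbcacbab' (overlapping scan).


Scanning 'bbabccbbcacbab' for bigram 'ab':
  Position 0: 'bb' -> no
  Position 1: 'ba' -> no
  Position 2: 'ab' -> MATCH
  Position 3: 'bc' -> no
  Position 4: 'cc' -> no
  Position 5: 'cb' -> no
  Position 6: 'bb' -> no
  Position 7: 'bc' -> no
  Position 8: 'ca' -> no
  Position 9: 'ac' -> no
  Position 10: 'cb' -> no
  Position 11: 'ba' -> no
  Position 12: 'ab' -> MATCH
Total matches: 2

2


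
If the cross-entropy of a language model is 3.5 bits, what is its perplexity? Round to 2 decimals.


Perplexity formula: PP = 2^H
H = 3.5
PP = 2^3.5
Decompose: 2^3.5 = 2^3 * 2^0.5 = 2^3 * sqrt(2)
2^3 = 8, sqrt(2) ~ 1.4142136
PP ~ 8 * 1.4142136 = 11.3137088
Rounded to 2 decimals: 11.31

11.31


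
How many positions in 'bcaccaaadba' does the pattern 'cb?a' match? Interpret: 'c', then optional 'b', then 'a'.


Pattern: cb?a means 'c', then optional 'b', then 'a'.
Scanning 'bcaccaaadba' position-by-position:
  Pos 0: window 'bca' -> no
  Pos 1: window 'cac' -> MATCH
  Pos 2: window 'acc' -> no
  Pos 3: window 'cca' -> no
  Pos 4: window 'caa' -> MATCH
  Pos 5: window 'aaa' -> no
  Pos 6: window 'aad' -> no
  Pos 7: window 'adb' -> no
  Pos 8: window 'dba' -> no
  Pos 9: window 'ba' -> no
  Pos 10: window 'a' -> no
Total matches: 2

2


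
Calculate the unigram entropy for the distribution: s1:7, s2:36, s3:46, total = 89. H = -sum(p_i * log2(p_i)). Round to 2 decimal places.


Computing entropy H = -sum(p_i * log2(p_i)):
  s1: p = 7/89 = 0.0787, -p*log2(p) = 0.2885
  s2: p = 36/89 = 0.4045, -p*log2(p) = 0.5282
  s3: p = 46/89 = 0.5169, -p*log2(p) = 0.4921
H = sum of terms = 1.3088
Rounded to 2 decimals: 1.31

1.31


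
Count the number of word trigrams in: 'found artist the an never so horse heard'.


Word trigrams from [8] words:
  Trigram 1: (found artist the)
  Trigram 2: (artist the an)
  Trigram 3: (the an never)
  Trigram 4: (an never so)
  Trigram 5: (never so horse)
  Trigram 6: (so horse heard)
Total word trigrams: 8 - 2 = 6

6


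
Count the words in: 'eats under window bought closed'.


Counting words by splitting on spaces:
  Word 1: 'eats'
  Word 2: 'under'
  Word 3: 'window'
  Word 4: 'bought'
  Word 5: 'closed'
Total words: 5

5


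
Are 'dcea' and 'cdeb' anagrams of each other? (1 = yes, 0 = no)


Sort characters of 'dcea': 'acde'
Sort characters of 'cdeb': 'bcde'
Sorted forms differ -> they are NOT anagrams
Result: 0

0


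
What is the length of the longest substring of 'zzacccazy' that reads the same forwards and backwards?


Scanning 'zzacccazy' for palindromic substrings.
Substring at positions 1-7: 'zacccaz'.
Check: reverse('zacccaz') = 'zacccaz' -> palindrome confirmed.
Neighbouring characters ('z' / 'y') break symmetry, so it cannot extend further.
No longer palindromic substring exists; longest length = 7

7


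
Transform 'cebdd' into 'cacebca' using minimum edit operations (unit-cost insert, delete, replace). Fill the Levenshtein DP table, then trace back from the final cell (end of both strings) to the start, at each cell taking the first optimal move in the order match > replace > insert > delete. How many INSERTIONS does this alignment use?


Edit distance = 4. Backtracking from cell (5, 7) with preference match > replace > insert > delete,
then listing the resulting alignment 'cebdd' -> 'cacebca' left to right:
  Step 1: insert 'c' [insertion #1]
  Step 2: insert 'a' [insertion #2]
  Step 3: keep 'c'
  Step 4: keep 'e'
  Step 5: keep 'b'
  Step 6: replace d->c
  Step 7: replace d->a
Total insertions: 2

2


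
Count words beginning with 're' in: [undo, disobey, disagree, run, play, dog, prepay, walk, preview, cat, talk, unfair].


Checking each word for prefix 're':
  'undo' -> no (count: 0)
  'disobey' -> no (count: 0)
  'disagree' -> no (count: 0)
  'run' -> no (count: 0)
  'play' -> no (count: 0)
  'dog' -> no (count: 0)
  'prepay' -> no (count: 0)
  'walk' -> no (count: 0)
  'preview' -> no (count: 0)
  'cat' -> no (count: 0)
  'talk' -> no (count: 0)
  'unfair' -> no (count: 0)
Total with prefix 're': 0

0


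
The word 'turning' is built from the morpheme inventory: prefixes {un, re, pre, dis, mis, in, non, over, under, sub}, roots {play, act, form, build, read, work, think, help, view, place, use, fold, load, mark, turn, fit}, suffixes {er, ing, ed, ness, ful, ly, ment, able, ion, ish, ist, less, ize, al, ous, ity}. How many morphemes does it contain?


Segmenting 'turning' against the inventory:
  'turn' -> root (morpheme 1)
  'ing' -> suffix (morpheme 2)
Total morphemes: 2

2


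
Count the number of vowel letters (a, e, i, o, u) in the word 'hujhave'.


Scanning each character of 'hujhave':
  Position 1: 'h' -> consonant (running count: 0)
  Position 2: 'u' -> vowel (running count: 1)
  Position 3: 'j' -> consonant (running count: 1)
  Position 4: 'h' -> consonant (running count: 1)
  Position 5: 'a' -> vowel (running count: 2)
  Position 6: 'v' -> consonant (running count: 2)
  Position 7: 'e' -> vowel (running count: 3)
Total vowels: 3

3


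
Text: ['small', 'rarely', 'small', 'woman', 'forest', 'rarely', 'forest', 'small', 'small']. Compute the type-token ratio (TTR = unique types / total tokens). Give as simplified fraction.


Tokens: 9
Unique types: ('forest', 'rarely', 'small', 'woman') = 4
TTR = 4/9
Already in lowest terms.

4/9


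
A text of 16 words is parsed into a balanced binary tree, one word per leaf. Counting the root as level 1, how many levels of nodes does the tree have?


In a balanced binary tree with n leaves the deepest leaf is ceil(log2(n)) edges below the root,
so counting node levels inclusive of root and leaves gives ceil(log2(n)) + 1 levels.
log2(16) = 4.0000
ceil(4.0000) = 4
levels = 4 + 1 = 5

5


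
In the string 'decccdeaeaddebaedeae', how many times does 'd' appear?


Scanning 'decccdeaeaddebaedeae' for 'd':
  Position 0: 'd' -> MATCH (count: 1)
  Position 5: 'd' -> MATCH (count: 2)
  Position 10: 'd' -> MATCH (count: 3)
  Position 11: 'd' -> MATCH (count: 4)
  Position 16: 'd' -> MATCH (count: 5)
Total occurrences of 'd': 5

5


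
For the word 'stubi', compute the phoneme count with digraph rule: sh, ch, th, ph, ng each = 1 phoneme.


Parsing 'stubi' greedily, digraphs first:
  's' -> consonant phoneme (phonemes so far: 1)
  't' -> consonant phoneme (phonemes so far: 2)
  'u' -> vowel phoneme (phonemes so far: 3)
  'b' -> consonant phoneme (phonemes so far: 4)
  'i' -> vowel phoneme (phonemes so far: 5)
Total phonemes: 5

5


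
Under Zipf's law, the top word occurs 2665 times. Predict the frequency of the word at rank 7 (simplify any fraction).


Zipf's law: freq(rank) = f1 / rank
f1 = 2665, rank = 7
freq = 2665 / 7
GCD(2665, 7) = 1
Simplified: 2665/7

2665/7


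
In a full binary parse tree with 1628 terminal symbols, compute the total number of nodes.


Leaf nodes (terminals): 1628
Internal nodes = n - 1 = 1628 - 1 = 1627
Total = leaves + internal = 1628 + 1627 = 3255

3255


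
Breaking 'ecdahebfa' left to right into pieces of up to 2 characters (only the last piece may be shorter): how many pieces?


'ecdahebfa' has 9 characters.
Chunking with max size 2:
  Chunk 1: 'ec' (positions 0-1)
  Chunk 2: 'da' (positions 2-3)
  Chunk 3: 'he' (positions 4-5)
  Chunk 4: 'bf' (positions 6-7)
  Chunk 5: 'a' (positions 8-8)
Total chunks: ceil(9 / 2) = 5

5


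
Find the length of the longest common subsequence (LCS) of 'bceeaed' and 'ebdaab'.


DP table for LCS of 'bceeaed' and 'ebdaab':
       e  b  d  a  a  b
    0  0  0  0  0  0  0
  b 0  0  1  1  1  1  1
  c 0  0  1  1  1  1  1
  e 0  1  1  1  1  1  1
  e 0  1  1  1  1  1  1
  a 0  1  1  1  2  2  2
  e 0  1  1  1  2  2  2
  d 0  1  1  2  2  2  2
LCS: 'ba'
LCS length = 2

2


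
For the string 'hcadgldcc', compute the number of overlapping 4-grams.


String 'hcadgldcc' has length L = 9.
Number of overlapping n-grams = L - n + 1
Substituting: 9 - 4 + 1 = 6

6


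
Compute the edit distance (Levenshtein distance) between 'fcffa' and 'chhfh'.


Building DP table for s1='fcffa' (len 5) and s2='chhfh' (len 5):
       c  h  h  f  h
    0  1  2  3  4  5
  f 1  1  2  3  3  4
  c 2  1  2  3  4  4
  f 3  2  2  3  3  4
  f 4  3  3  3  3  4
  a 5  4  4  4  4  4
Edit distance = dp[5][5] = 4

4


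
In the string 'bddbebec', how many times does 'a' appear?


Scanning 'bddbebec' for 'a':
  No matches found.
Total occurrences of 'a': 0

0


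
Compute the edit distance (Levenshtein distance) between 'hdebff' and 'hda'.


Building DP table for s1='hdebff' (len 6) and s2='hda' (len 3):
       h  d  a
    0  1  2  3
  h 1  0  1  2
  d 2  1  0  1
  e 3  2  1  1
  b 4  3  2  2
  f 5  4  3  3
  f 6  5  4  4
Edit distance = dp[6][3] = 4

4


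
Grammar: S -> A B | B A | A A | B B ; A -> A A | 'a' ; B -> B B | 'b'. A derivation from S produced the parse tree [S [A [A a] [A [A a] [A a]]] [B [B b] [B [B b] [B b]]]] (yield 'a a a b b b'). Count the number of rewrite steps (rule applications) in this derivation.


Every bracketed nonterminal node [X ...] in the tree is produced by exactly one rule application.
Reading the tree off as a leftmost derivation:
  Step 1: S  =>  A B   (applied S -> A B)
  Step 2: A B  =>  A A B   (applied A -> A A)
  Step 3: A A B  =>  a A B   (applied A -> a)
  Step 4: a A B  =>  a A A B   (applied A -> A A)
  Step 5: a A A B  =>  a a A B   (applied A -> a)
  Step 6: a a A B  =>  a a a B   (applied A -> a)
  Step 7: a a a B  =>  a a a B B   (applied B -> B B)
  Step 8: a a a B B  =>  a a a b B   (applied B -> b)
  Step 9: a a a b B  =>  a a a b B B   (applied B -> B B)
  Step 10: a a a b B B  =>  a a a b b B   (applied B -> b)
  Step 11: a a a b b B  =>  a a a b b b   (applied B -> b)
Final yield: a a a b b b
Total rewrite steps: 11

11


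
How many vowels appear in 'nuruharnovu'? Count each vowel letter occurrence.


Scanning each character of 'nuruharnovu':
  Position 1: 'n' -> consonant (running count: 0)
  Position 2: 'u' -> vowel (running count: 1)
  Position 3: 'r' -> consonant (running count: 1)
  Position 4: 'u' -> vowel (running count: 2)
  Position 5: 'h' -> consonant (running count: 2)
  Position 6: 'a' -> vowel (running count: 3)
  Position 7: 'r' -> consonant (running count: 3)
  Position 8: 'n' -> consonant (running count: 3)
  Position 9: 'o' -> vowel (running count: 4)
  Position 10: 'v' -> consonant (running count: 4)
  Position 11: 'u' -> vowel (running count: 5)
Total vowels: 5

5


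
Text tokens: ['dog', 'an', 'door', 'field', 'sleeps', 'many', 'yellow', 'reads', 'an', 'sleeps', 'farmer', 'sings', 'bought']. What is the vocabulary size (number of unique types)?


Listing all tokens and tracking unique types:
  Token 1: 'dog' -> NEW (unique so far: 1)
  Token 2: 'an' -> NEW (unique so far: 2)
  Token 3: 'door' -> NEW (unique so far: 3)
  Token 4: 'field' -> NEW (unique so far: 4)
  Token 5: 'sleeps' -> NEW (unique so far: 5)
  Token 6: 'many' -> NEW (unique so far: 6)
  Token 7: 'yellow' -> NEW (unique so far: 7)
  Token 8: 'reads' -> NEW (unique so far: 8)
  Token 9: 'an' -> duplicate (unique so far: 8)
  Token 10: 'sleeps' -> duplicate (unique so far: 8)
  Token 11: 'farmer' -> NEW (unique so far: 9)
  Token 12: 'sings' -> NEW (unique so far: 10)
  Token 13: 'bought' -> NEW (unique so far: 11)
Unique types: ('an', 'bought', 'dog', 'door', 'farmer', 'field', 'many', 'reads', 'sings', 'sleeps', 'yellow')
Vocabulary size: 11

11


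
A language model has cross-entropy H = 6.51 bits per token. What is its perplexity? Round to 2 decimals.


Perplexity formula: PP = 2^H
H = 6.51
PP = 2^6.51
Decompose: 2^6.51 = 2^6 * 2^0.51
2^6 = 64, 2^0.51 ~ 1.4240502
PP ~ 64 * 1.4240502 = 91.1392128
Rounded to 2 decimals: 91.14

91.14


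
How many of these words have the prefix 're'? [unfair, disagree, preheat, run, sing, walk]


Checking each word for prefix 're':
  'unfair' -> no (count: 0)
  'disagree' -> no (count: 0)
  'preheat' -> no (count: 0)
  'run' -> no (count: 0)
  'sing' -> no (count: 0)
  'walk' -> no (count: 0)
Total with prefix 're': 0

0


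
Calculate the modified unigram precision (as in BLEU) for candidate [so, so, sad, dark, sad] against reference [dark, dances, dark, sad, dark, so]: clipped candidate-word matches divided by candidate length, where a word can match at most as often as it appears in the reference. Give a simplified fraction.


Reference word counts: {'dances': 1, 'dark': 3, 'sad': 1, 'so': 1}
Checking each candidate word (with clipping):
  'so' -> in reference (ref count 1, used 1/1) -> match (matches: 1)
  'so' -> ref count 1 already used up (1/1) -> clipped, no match (matches: 1)
  'sad' -> in reference (ref count 1, used 1/1) -> match (matches: 2)
  'dark' -> in reference (ref count 3, used 1/3) -> match (matches: 3)
  'sad' -> ref count 1 already used up (1/1) -> clipped, no match (matches: 3)
Clipped matches: 3, Candidate length: 5
Precision = 3/5

3/5


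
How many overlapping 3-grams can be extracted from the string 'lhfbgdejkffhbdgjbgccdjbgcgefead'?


String 'lhfbgdejkffhbdgjbgccdjbgcgefead' has length L = 31.
Number of overlapping n-grams = L - n + 1
Substituting: 31 - 3 + 1 = 29

29


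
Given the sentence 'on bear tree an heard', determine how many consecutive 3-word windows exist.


Word trigrams from [5] words:
  Trigram 1: (on bear tree)
  Trigram 2: (bear tree an)
  Trigram 3: (tree an heard)
Total word trigrams: 5 - 2 = 3

3


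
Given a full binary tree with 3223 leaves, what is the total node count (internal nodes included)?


Leaf nodes (terminals): 3223
Internal nodes = n - 1 = 3223 - 1 = 3222
Total = leaves + internal = 3223 + 3222 = 6445

6445


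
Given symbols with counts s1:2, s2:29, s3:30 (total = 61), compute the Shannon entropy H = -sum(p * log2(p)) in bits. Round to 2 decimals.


Computing entropy H = -sum(p_i * log2(p_i)):
  s1: p = 2/61 = 0.0328, -p*log2(p) = 0.1617
  s2: p = 29/61 = 0.4754, -p*log2(p) = 0.5100
  s3: p = 30/61 = 0.4918, -p*log2(p) = 0.5035
H = sum of terms = 1.1752
Rounded to 2 decimals: 1.18

1.18


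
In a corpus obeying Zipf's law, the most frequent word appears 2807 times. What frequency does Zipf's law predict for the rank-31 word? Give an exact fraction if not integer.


Zipf's law: freq(rank) = f1 / rank
f1 = 2807, rank = 31
freq = 2807 / 31
GCD(2807, 31) = 1
Simplified: 2807/31

2807/31


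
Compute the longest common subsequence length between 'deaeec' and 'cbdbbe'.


DP table for LCS of 'deaeec' and 'cbdbbe':
       c  b  d  b  b  e
    0  0  0  0  0  0  0
  d 0  0  0  1  1  1  1
  e 0  0  0  1  1  1  2
  a 0  0  0  1  1  1  2
  e 0  0  0  1  1  1  2
  e 0  0  0  1  1  1  2
  c 0  1  1  1  1  1  2
LCS: 'de'
LCS length = 2

2


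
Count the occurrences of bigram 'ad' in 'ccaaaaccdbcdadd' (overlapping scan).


Scanning 'ccaaaaccdbcdadd' for bigram 'ad':
  Position 0: 'cc' -> no
  Position 1: 'ca' -> no
  Position 2: 'aa' -> no
  Position 3: 'aa' -> no
  Position 4: 'aa' -> no
  Position 5: 'ac' -> no
  Position 6: 'cc' -> no
  Position 7: 'cd' -> no
  Position 8: 'db' -> no
  Position 9: 'bc' -> no
  Position 10: 'cd' -> no
  Position 11: 'da' -> no
  Position 12: 'ad' -> MATCH
  Position 13: 'dd' -> no
Total matches: 1

1


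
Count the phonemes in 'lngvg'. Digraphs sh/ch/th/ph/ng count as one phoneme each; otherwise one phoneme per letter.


Parsing 'lngvg' greedily, digraphs first:
  'l' -> consonant phoneme (phonemes so far: 1)
  'ng' -> digraph (1 consonant phoneme) (phonemes so far: 2)
  'v' -> consonant phoneme (phonemes so far: 3)
  'g' -> consonant phoneme (phonemes so far: 4)
Total phonemes: 4

4


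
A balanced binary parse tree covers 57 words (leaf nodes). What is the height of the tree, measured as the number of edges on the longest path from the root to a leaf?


In a balanced binary tree with n leaves the deepest leaf is ceil(log2(n)) edges below the root.
log2(57) = 5.8329
ceil(5.8329) = 6
height (edges) = 6

6


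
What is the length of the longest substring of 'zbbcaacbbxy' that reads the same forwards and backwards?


Scanning 'zbbcaacbbxy' for palindromic substrings.
Substring at positions 1-8: 'bbcaacbb'.
Check: reverse('bbcaacbb') = 'bbcaacbb' -> palindrome confirmed.
Neighbouring characters ('z' / 'x') break symmetry, so it cannot extend further.
No longer palindromic substring exists; longest length = 8

8


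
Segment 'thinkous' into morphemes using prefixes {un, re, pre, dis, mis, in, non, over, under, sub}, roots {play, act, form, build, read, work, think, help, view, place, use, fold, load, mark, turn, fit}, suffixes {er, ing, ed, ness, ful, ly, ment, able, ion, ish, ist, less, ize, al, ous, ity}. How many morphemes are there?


Segmenting 'thinkous' against the inventory:
  'think' -> root (morpheme 1)
  'ous' -> suffix (morpheme 2)
Total morphemes: 2

2


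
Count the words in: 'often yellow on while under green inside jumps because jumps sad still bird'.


Counting words by splitting on spaces:
  Word 1: 'often'
  Word 2: 'yellow'
  Word 3: 'on'
  Word 4: 'while'
  Word 5: 'under'
  Word 6: 'green'
  Word 7: 'inside'
  Word 8: 'jumps'
  Word 9: 'because'
  Word 10: 'jumps'
  Word 11: 'sad'
  Word 12: 'still'
  Word 13: 'bird'
Total words: 13

13


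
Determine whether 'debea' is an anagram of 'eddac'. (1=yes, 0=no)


Sort characters of 'debea': 'abdee'
Sort characters of 'eddac': 'acdde'
Sorted forms differ -> they are NOT anagrams
Result: 0

0


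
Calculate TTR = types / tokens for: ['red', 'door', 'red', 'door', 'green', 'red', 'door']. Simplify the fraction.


Tokens: 7
Unique types: ('door', 'green', 'red') = 3
TTR = 3/7
Already in lowest terms.

3/7


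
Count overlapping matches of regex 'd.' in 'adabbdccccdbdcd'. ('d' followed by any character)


Pattern: d. means 'd' followed by any character.
Scanning 'adabbdccccdbdcd' position-by-position:
  Pos 0: window 'ad' -> no
  Pos 1: window 'da' -> MATCH
  Pos 2: window 'ab' -> no
  Pos 3: window 'bb' -> no
  Pos 4: window 'bd' -> no
  Pos 5: window 'dc' -> MATCH
  Pos 6: window 'cc' -> no
  Pos 7: window 'cc' -> no
  Pos 8: window 'cc' -> no
  Pos 9: window 'cd' -> no
  Pos 10: window 'db' -> MATCH
  Pos 11: window 'bd' -> no
  Pos 12: window 'dc' -> MATCH
  Pos 13: window 'cd' -> no
  Pos 14: window 'd' -> no
Total matches: 4

4


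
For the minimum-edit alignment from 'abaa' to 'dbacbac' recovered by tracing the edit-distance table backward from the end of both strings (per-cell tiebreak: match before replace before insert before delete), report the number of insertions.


Edit distance = 4. Backtracking from cell (4, 7) with preference match > replace > insert > delete,
then listing the resulting alignment 'abaa' -> 'dbacbac' left to right:
  Step 1: insert 'd' [insertion #1]
  Step 2: insert 'b' [insertion #2]
  Step 3: keep 'a'
  Step 4: insert 'c' [insertion #3]
  Step 5: keep 'b'
  Step 6: keep 'a'
  Step 7: replace a->c
Total insertions: 3

3


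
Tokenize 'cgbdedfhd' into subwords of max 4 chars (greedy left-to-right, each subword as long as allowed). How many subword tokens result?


'cgbdedfhd' has 9 characters.
Chunking with max size 4:
  Chunk 1: 'cgbd' (positions 0-3)
  Chunk 2: 'edfh' (positions 4-7)
  Chunk 3: 'd' (positions 8-8)
Total chunks: ceil(9 / 4) = 3

3


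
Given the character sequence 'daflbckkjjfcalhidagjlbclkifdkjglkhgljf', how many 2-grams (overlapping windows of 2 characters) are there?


String 'daflbckkjjfcalhidagjlbclkifdkjglkhgljf' has length L = 38.
Number of overlapping n-grams = L - n + 1
Substituting: 38 - 2 + 1 = 37

37


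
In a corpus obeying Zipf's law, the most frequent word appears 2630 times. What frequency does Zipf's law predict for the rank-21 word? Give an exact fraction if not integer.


Zipf's law: freq(rank) = f1 / rank
f1 = 2630, rank = 21
freq = 2630 / 21
GCD(2630, 21) = 1
Simplified: 2630/21

2630/21


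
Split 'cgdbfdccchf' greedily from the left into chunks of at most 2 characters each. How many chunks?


'cgdbfdccchf' has 11 characters.
Chunking with max size 2:
  Chunk 1: 'cg' (positions 0-1)
  Chunk 2: 'db' (positions 2-3)
  Chunk 3: 'fd' (positions 4-5)
  Chunk 4: 'cc' (positions 6-7)
  Chunk 5: 'ch' (positions 8-9)
  Chunk 6: 'f' (positions 10-10)
Total chunks: ceil(11 / 2) = 6

6


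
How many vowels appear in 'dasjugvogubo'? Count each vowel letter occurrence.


Scanning each character of 'dasjugvogubo':
  Position 1: 'd' -> consonant (running count: 0)
  Position 2: 'a' -> vowel (running count: 1)
  Position 3: 's' -> consonant (running count: 1)
  Position 4: 'j' -> consonant (running count: 1)
  Position 5: 'u' -> vowel (running count: 2)
  Position 6: 'g' -> consonant (running count: 2)
  Position 7: 'v' -> consonant (running count: 2)
  Position 8: 'o' -> vowel (running count: 3)
  Position 9: 'g' -> consonant (running count: 3)
  Position 10: 'u' -> vowel (running count: 4)
  Position 11: 'b' -> consonant (running count: 4)
  Position 12: 'o' -> vowel (running count: 5)
Total vowels: 5

5


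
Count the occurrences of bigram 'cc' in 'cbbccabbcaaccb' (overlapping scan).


Scanning 'cbbccabbcaaccb' for bigram 'cc':
  Position 0: 'cb' -> no
  Position 1: 'bb' -> no
  Position 2: 'bc' -> no
  Position 3: 'cc' -> MATCH
  Position 4: 'ca' -> no
  Position 5: 'ab' -> no
  Position 6: 'bb' -> no
  Position 7: 'bc' -> no
  Position 8: 'ca' -> no
  Position 9: 'aa' -> no
  Position 10: 'ac' -> no
  Position 11: 'cc' -> MATCH
  Position 12: 'cb' -> no
Total matches: 2

2


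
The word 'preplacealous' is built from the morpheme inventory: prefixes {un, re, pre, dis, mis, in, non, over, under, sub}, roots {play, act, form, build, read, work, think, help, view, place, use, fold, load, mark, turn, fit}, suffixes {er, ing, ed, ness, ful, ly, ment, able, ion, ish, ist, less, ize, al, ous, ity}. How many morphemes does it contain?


Segmenting 'preplacealous' against the inventory:
  'pre' -> prefix (morpheme 1)
  'place' -> root (morpheme 2)
  'al' -> suffix (morpheme 3)
  'ous' -> suffix (morpheme 4)
Total morphemes: 4

4


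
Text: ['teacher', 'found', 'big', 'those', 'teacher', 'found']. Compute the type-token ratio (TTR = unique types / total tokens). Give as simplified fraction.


Tokens: 6
Unique types: ('big', 'found', 'teacher', 'those') = 4
TTR = 4/6
Simplify: divide both by 2 -> 2/3
TTR = 2/3

2/3


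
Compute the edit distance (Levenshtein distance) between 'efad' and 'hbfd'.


Building DP table for s1='efad' (len 4) and s2='hbfd' (len 4):
       h  b  f  d
    0  1  2  3  4
  e 1  1  2  3  4
  f 2  2  2  2  3
  a 3  3  3  3  3
  d 4  4  4  4  3
Edit distance = dp[4][4] = 3

3


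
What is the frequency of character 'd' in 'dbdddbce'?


Scanning 'dbdddbce' for 'd':
  Position 0: 'd' -> MATCH (count: 1)
  Position 2: 'd' -> MATCH (count: 2)
  Position 3: 'd' -> MATCH (count: 3)
  Position 4: 'd' -> MATCH (count: 4)
Total occurrences of 'd': 4

4


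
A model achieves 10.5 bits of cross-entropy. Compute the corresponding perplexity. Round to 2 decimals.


Perplexity formula: PP = 2^H
H = 10.5
PP = 2^10.5
Decompose: 2^10.5 = 2^10 * 2^0.5 = 2^10 * sqrt(2)
2^10 = 1024, sqrt(2) ~ 1.4142136
PP ~ 1024 * 1.4142136 = 1448.1547264
Rounded to 2 decimals: 1448.15

1448.15


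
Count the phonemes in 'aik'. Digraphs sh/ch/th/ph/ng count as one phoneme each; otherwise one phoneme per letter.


Parsing 'aik' greedily, digraphs first:
  'a' -> vowel phoneme (phonemes so far: 1)
  'i' -> vowel phoneme (phonemes so far: 2)
  'k' -> consonant phoneme (phonemes so far: 3)
Total phonemes: 3

3


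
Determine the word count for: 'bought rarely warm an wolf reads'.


Counting words by splitting on spaces:
  Word 1: 'bought'
  Word 2: 'rarely'
  Word 3: 'warm'
  Word 4: 'an'
  Word 5: 'wolf'
  Word 6: 'reads'
Total words: 6

6


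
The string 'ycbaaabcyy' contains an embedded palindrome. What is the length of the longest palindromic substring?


Scanning 'ycbaaabcyy' for palindromic substrings.
Substring at positions 0-8: 'ycbaaabcy'.
Check: reverse('ycbaaabcy') = 'ycbaaabcy' -> palindrome confirmed.
Neighbouring characters ('-' / 'y') break symmetry, so it cannot extend further.
No longer palindromic substring exists; longest length = 9

9


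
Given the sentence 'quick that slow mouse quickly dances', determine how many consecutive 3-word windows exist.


Word trigrams from [6] words:
  Trigram 1: (quick that slow)
  Trigram 2: (that slow mouse)
  Trigram 3: (slow mouse quickly)
  Trigram 4: (mouse quickly dances)
Total word trigrams: 6 - 2 = 4

4


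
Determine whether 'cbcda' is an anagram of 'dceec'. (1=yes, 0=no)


Sort characters of 'cbcda': 'abccd'
Sort characters of 'dceec': 'ccdee'
Sorted forms differ -> they are NOT anagrams
Result: 0

0


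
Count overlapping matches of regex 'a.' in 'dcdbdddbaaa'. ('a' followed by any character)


Pattern: a. means 'a' followed by any character.
Scanning 'dcdbdddbaaa' position-by-position:
  Pos 0: window 'dc' -> no
  Pos 1: window 'cd' -> no
  Pos 2: window 'db' -> no
  Pos 3: window 'bd' -> no
  Pos 4: window 'dd' -> no
  Pos 5: window 'dd' -> no
  Pos 6: window 'db' -> no
  Pos 7: window 'ba' -> no
  Pos 8: window 'aa' -> MATCH
  Pos 9: window 'aa' -> MATCH
  Pos 10: window 'a' -> no
Total matches: 2

2


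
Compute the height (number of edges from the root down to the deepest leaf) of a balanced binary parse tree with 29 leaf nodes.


In a balanced binary tree with n leaves the deepest leaf is ceil(log2(n)) edges below the root.
log2(29) = 4.8580
ceil(4.8580) = 5
height (edges) = 5

5


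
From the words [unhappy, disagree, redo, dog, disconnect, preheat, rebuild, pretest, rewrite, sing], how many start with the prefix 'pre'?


Checking each word for prefix 'pre':
  'unhappy' -> no (count: 0)
  'disagree' -> no (count: 0)
  'redo' -> no (count: 0)
  'dog' -> no (count: 0)
  'disconnect' -> no (count: 0)
  'preheat' -> YES, starts with 'pre' (count: 1)
  'rebuild' -> no (count: 1)
  'pretest' -> YES, starts with 'pre' (count: 2)
  'rewrite' -> no (count: 2)
  'sing' -> no (count: 2)
Total with prefix 'pre': 2

2


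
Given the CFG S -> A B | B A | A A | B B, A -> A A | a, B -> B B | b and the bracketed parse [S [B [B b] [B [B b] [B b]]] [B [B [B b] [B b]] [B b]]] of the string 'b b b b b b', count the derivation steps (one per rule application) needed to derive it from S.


Every bracketed nonterminal node [X ...] in the tree is produced by exactly one rule application.
Reading the tree off as a leftmost derivation:
  Step 1: S  =>  B B   (applied S -> B B)
  Step 2: B B  =>  B B B   (applied B -> B B)
  Step 3: B B B  =>  b B B   (applied B -> b)
  Step 4: b B B  =>  b B B B   (applied B -> B B)
  Step 5: b B B B  =>  b b B B   (applied B -> b)
  Step 6: b b B B  =>  b b b B   (applied B -> b)
  Step 7: b b b B  =>  b b b B B   (applied B -> B B)
  Step 8: b b b B B  =>  b b b B B B   (applied B -> B B)
  Step 9: b b b B B B  =>  b b b b B B   (applied B -> b)
  Step 10: b b b b B B  =>  b b b b b B   (applied B -> b)
  Step 11: b b b b b B  =>  b b b b b b   (applied B -> b)
Final yield: b b b b b b
Total rewrite steps: 11

11


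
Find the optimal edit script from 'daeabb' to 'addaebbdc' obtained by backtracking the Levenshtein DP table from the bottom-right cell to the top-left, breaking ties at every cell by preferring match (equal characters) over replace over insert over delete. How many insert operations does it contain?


Edit distance = 5. Backtracking from cell (6, 9) with preference match > replace > insert > delete,
then listing the resulting alignment 'daeabb' -> 'addaebbdc' left to right:
  Step 1: insert 'a' [insertion #1]
  Step 2: insert 'd' [insertion #2]
  Step 3: keep 'd'
  Step 4: keep 'a'
  Step 5: keep 'e'
  Step 6: replace a->b
  Step 7: keep 'b'
  Step 8: insert 'd' [insertion #3]
  Step 9: replace b->c
Total insertions: 3

3


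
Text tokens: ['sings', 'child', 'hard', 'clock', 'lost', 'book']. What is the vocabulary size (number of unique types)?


Listing all tokens and tracking unique types:
  Token 1: 'sings' -> NEW (unique so far: 1)
  Token 2: 'child' -> NEW (unique so far: 2)
  Token 3: 'hard' -> NEW (unique so far: 3)
  Token 4: 'clock' -> NEW (unique so far: 4)
  Token 5: 'lost' -> NEW (unique so far: 5)
  Token 6: 'book' -> NEW (unique so far: 6)
Unique types: ('book', 'child', 'clock', 'hard', 'lost', 'sings')
Vocabulary size: 6

6


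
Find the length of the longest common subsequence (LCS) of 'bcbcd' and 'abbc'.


DP table for LCS of 'bcbcd' and 'abbc':
       a  b  b  c
    0  0  0  0  0
  b 0  0  1  1  1
  c 0  0  1  1  2
  b 0  0  1  2  2
  c 0  0  1  2  3
  d 0  0  1  2  3
LCS: 'bbc'
LCS length = 3

3


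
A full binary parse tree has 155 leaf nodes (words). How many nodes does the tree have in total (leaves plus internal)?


Leaf nodes (terminals): 155
Internal nodes = n - 1 = 155 - 1 = 154
Total = leaves + internal = 155 + 154 = 309

309


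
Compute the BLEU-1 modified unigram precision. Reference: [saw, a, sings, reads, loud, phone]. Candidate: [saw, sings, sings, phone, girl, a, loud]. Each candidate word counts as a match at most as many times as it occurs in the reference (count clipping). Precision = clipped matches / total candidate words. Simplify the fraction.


Reference word counts: {'a': 1, 'loud': 1, 'phone': 1, 'reads': 1, 'saw': 1, 'sings': 1}
Checking each candidate word (with clipping):
  'saw' -> in reference (ref count 1, used 1/1) -> match (matches: 1)
  'sings' -> in reference (ref count 1, used 1/1) -> match (matches: 2)
  'sings' -> ref count 1 already used up (1/1) -> clipped, no match (matches: 2)
  'phone' -> in reference (ref count 1, used 1/1) -> match (matches: 3)
  'girl' -> not in reference -> no match (matches: 3)
  'a' -> in reference (ref count 1, used 1/1) -> match (matches: 4)
  'loud' -> in reference (ref count 1, used 1/1) -> match (matches: 5)
Clipped matches: 5, Candidate length: 7
Precision = 5/7

5/7


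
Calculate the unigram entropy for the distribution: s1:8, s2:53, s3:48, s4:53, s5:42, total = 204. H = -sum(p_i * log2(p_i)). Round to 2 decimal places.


Computing entropy H = -sum(p_i * log2(p_i)):
  s1: p = 8/204 = 0.0392, -p*log2(p) = 0.1832
  s2: p = 53/204 = 0.2598, -p*log2(p) = 0.5052
  s3: p = 48/204 = 0.2353, -p*log2(p) = 0.4912
  s4: p = 53/204 = 0.2598, -p*log2(p) = 0.5052
  s5: p = 42/204 = 0.2059, -p*log2(p) = 0.4694
H = sum of terms = 2.1542
Rounded to 2 decimals: 2.15

2.15


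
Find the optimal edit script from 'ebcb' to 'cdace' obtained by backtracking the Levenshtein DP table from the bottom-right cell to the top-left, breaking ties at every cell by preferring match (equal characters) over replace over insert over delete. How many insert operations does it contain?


Edit distance = 4. Backtracking from cell (4, 5) with preference match > replace > insert > delete,
then listing the resulting alignment 'ebcb' -> 'cdace' left to right:
  Step 1: insert 'c' [insertion #1]
  Step 2: replace e->d
  Step 3: replace b->a
  Step 4: keep 'c'
  Step 5: replace b->e
Total insertions: 1

1


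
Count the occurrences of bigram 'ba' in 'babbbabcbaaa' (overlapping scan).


Scanning 'babbbabcbaaa' for bigram 'ba':
  Position 0: 'ba' -> MATCH
  Position 1: 'ab' -> no
  Position 2: 'bb' -> no
  Position 3: 'bb' -> no
  Position 4: 'ba' -> MATCH
  Position 5: 'ab' -> no
  Position 6: 'bc' -> no
  Position 7: 'cb' -> no
  Position 8: 'ba' -> MATCH
  Position 9: 'aa' -> no
  Position 10: 'aa' -> no
Total matches: 3

3
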